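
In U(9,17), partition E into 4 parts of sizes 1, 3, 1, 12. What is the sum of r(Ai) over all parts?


r(Ai) = min(|Ai|, 9) for each part.
Sum = min(1,9) + min(3,9) + min(1,9) + min(12,9)
    = 1 + 3 + 1 + 9
    = 14.

14


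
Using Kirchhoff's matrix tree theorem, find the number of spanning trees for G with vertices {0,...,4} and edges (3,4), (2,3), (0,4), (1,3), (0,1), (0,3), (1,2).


By Kirchhoff's matrix tree theorem, the number of spanning trees equals
the determinant of any cofactor of the Laplacian matrix L.
G has 5 vertices and 7 edges.
Computing the (4 x 4) cofactor determinant gives 21.

21


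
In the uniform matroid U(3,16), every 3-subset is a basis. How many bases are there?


Bases of U(3,16) are all 3-element subsets of the 16-element ground set.
Number of bases = C(16,3).
C(16,3) = (16 * 15 * 14) / (1 * 2 * 3) = 560.

560


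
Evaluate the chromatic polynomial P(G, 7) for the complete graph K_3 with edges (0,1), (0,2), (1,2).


P(K_3, k) = k(k-1)(k-2)...(k-2).
P(7) = (7) * (6) * (5) = 210.

210


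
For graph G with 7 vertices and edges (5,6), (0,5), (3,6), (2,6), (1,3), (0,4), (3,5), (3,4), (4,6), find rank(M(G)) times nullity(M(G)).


r(M) = |V| - c = 7 - 1 = 6.
nullity = |E| - r(M) = 9 - 6 = 3.
Product = 6 * 3 = 18.

18


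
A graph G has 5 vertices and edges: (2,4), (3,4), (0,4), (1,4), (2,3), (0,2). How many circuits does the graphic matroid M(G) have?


A circuit in a graphic matroid = edge set of a simple cycle.
G has 5 vertices and 6 edges.
Enumerating all minimal edge subsets forming cycles...
Total circuits found: 3.

3


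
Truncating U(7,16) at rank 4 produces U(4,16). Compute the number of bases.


Truncating U(7,16) to rank 4 gives U(4,16).
Bases of U(4,16) are all 4-element subsets of 16 elements.
Number of bases = C(16,4) = (16 * 15 * 14 * 13) / (1 * 2 * 3 * 4) = 1820.

1820


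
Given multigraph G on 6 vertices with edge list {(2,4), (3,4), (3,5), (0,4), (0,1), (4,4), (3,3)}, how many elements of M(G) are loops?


In a graphic matroid, a loop is a self-loop edge (u,u) with rank 0.
Examining all 7 edges for self-loops...
Self-loops found: (4,4), (3,3)
Number of loops = 2.

2


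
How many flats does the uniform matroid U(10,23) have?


Flats of U(10,23): every subset of size < 10 is a flat, plus E itself.
Count = (23 choose 0) + (23 choose 1) + (23 choose 2) + (23 choose 3) + (23 choose 4) + (23 choose 5) + (23 choose 6) + (23 choose 7) + (23 choose 8) + (23 choose 9) + 1
     = 1 + 23 + 253 + 1771 + 8855 + 33649 + 100947 + 245157 + 490314 + 817190 + 1
     = 1698161.

1698161


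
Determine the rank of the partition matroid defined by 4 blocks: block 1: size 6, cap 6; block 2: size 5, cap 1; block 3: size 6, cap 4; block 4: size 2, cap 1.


Rank of a partition matroid = sum of min(|Si|, ci) for each block.
= min(6,6) + min(5,1) + min(6,4) + min(2,1)
= 6 + 1 + 4 + 1
= 12.

12


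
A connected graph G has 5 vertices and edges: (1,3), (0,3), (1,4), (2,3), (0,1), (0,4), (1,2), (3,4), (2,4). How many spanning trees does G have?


By Kirchhoff's matrix tree theorem, the number of spanning trees equals
the determinant of any cofactor of the Laplacian matrix L.
G has 5 vertices and 9 edges.
Computing the (4 x 4) cofactor determinant gives 75.

75


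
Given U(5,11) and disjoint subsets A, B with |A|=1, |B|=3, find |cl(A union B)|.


|A union B| = 1 + 3 = 4 (disjoint).
In U(5,11), cl(S) = S if |S| < 5, else cl(S) = E.
Since 4 < 5, cl(A union B) = A union B.
|cl(A union B)| = 4.

4


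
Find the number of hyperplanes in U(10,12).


Hyperplanes of U(10,12) are flats of rank 9.
In a uniform matroid, these are exactly the (9)-element subsets.
Count = C(12,9) = 12! / (9! * 3!) = 220.

220


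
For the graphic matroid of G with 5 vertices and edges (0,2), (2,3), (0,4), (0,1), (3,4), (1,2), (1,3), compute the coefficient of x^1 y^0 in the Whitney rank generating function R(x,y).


R(x,y) = sum over A in 2^E of x^(r(E)-r(A)) * y^(|A|-r(A)).
G has 5 vertices, 7 edges. r(E) = 4.
Enumerate all 2^7 = 128 subsets.
Count subsets with r(E)-r(A)=1 and |A|-r(A)=0: 33.

33


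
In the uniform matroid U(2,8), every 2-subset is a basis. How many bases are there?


Bases of U(2,8) are all 2-element subsets of the 8-element ground set.
Number of bases = C(8,2).
C(8,2) = 8! / (2! * 6!) = 28.

28


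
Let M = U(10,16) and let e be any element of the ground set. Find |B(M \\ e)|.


Deleting e from U(10,16) gives U(10,15) since n > r.
Bases of U(10,15) = (15 choose 10) = 3003.

3003


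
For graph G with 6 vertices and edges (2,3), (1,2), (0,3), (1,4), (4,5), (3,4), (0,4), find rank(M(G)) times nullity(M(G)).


r(M) = |V| - c = 6 - 1 = 5.
nullity = |E| - r(M) = 7 - 5 = 2.
Product = 5 * 2 = 10.

10


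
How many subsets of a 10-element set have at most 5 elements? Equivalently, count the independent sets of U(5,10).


Independent sets of U(5,10) are all subsets of size <= 5.
Count = C(10,0) + C(10,1) + C(10,2) + C(10,3) + C(10,4) + C(10,5)
     = 1 + 10 + 45 + 120 + 210 + 252
     = 638.

638


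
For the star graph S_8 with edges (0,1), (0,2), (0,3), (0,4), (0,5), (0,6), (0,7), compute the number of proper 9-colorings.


P(tree, k) = k * (k-1)^(7) for any tree on 8 vertices.
P(9) = 9 * 8^7 = 9 * 2097152 = 18874368.

18874368


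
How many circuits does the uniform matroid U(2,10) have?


In U(2,10), circuits are the (3)-element subsets.
Any set of 3 elements is dependent, and removing any one element gives
an independent set of size 2, so it is a minimal dependent set.
Number of circuits = (10 choose 3) = 120.

120


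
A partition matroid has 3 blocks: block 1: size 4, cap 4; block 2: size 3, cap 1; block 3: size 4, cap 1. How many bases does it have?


A basis picks exactly ci elements from block i.
Number of bases = product of C(|Si|, ci).
= C(4,4) * C(3,1) * C(4,1)
= 1 * 3 * 4
= 12.

12


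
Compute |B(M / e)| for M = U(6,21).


Contracting e from U(6,21) gives U(5,20).
Bases of U(5,20) = C(20,5) = 15504.

15504


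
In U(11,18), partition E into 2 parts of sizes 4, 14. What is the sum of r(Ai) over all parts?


r(Ai) = min(|Ai|, 11) for each part.
Sum = min(4,11) + min(14,11)
    = 4 + 11
    = 15.

15


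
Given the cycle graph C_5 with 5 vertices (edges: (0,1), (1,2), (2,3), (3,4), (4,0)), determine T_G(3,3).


T(C_5; x,y) = x + x^2 + ... + x^(4) + y.
T(3,3) = 3^1 + 3^2 + 3^3 + 3^4 + 3
= 3 + 9 + 27 + 81 + 3
= 123.

123


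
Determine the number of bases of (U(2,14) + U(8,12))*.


(M1+M2)* = M1* + M2*.
M1* = U(12,14), bases: C(14,12) = 91.
M2* = U(4,12), bases: C(12,4) = 495.
|B(M*)| = 91 * 495 = 45045.

45045


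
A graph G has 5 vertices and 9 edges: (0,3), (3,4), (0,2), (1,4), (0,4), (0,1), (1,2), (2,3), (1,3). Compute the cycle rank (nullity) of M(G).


Cycle rank (nullity) = |E| - r(M) = |E| - (|V| - c).
|E| = 9, |V| = 5, c = 1.
Nullity = 9 - (5 - 1) = 9 - 4 = 5.

5


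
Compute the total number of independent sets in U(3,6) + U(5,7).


For a direct sum, |I(M1+M2)| = |I(M1)| * |I(M2)|.
|I(U(3,6))| = sum C(6,k) for k=0..3 = 42.
|I(U(5,7))| = sum C(7,k) for k=0..5 = 120.
Total = 42 * 120 = 5040.

5040


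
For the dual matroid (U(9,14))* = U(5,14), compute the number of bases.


The dual of U(r,n) is U(n-r, n) = U(5,14).
Bases of U(5,14) are all (5)-element subsets.
|B(M*)| = C(14,5) = 2002.

2002


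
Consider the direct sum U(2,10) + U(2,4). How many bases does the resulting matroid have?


Bases of a direct sum M1 + M2: |B| = |B(M1)| * |B(M2)|.
|B(U(2,10))| = C(10,2) = 45.
|B(U(2,4))| = C(4,2) = 6.
Total bases = 45 * 6 = 270.

270


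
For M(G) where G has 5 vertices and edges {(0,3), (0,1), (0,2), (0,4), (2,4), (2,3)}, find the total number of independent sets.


An independent set in a graphic matroid is an acyclic edge subset.
G has 5 vertices and 6 edges.
Enumerate all 2^6 = 64 subsets, checking for acyclicity.
Total independent sets = 48.

48


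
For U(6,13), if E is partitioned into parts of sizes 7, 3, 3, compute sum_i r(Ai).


r(Ai) = min(|Ai|, 6) for each part.
Sum = min(7,6) + min(3,6) + min(3,6)
    = 6 + 3 + 3
    = 12.

12


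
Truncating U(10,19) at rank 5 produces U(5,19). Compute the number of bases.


Truncating U(10,19) to rank 5 gives U(5,19).
Bases of U(5,19) are all 5-element subsets of 19 elements.
Number of bases = (19 choose 5) = 11628.

11628


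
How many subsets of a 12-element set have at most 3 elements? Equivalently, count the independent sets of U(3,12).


Independent sets of U(3,12) are all subsets of size <= 3.
Count = (12 choose 0) + (12 choose 1) + (12 choose 2) + (12 choose 3)
     = 1 + 12 + 66 + 220
     = 299.

299


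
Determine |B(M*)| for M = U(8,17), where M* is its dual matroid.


The dual of U(r,n) is U(n-r, n) = U(9,17).
Bases of U(9,17) are all (9)-element subsets.
|B(M*)| = C(17,9) = 24310.

24310


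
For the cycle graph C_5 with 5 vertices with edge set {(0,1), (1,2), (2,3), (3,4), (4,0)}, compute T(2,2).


T(C_5; x,y) = x + x^2 + ... + x^(4) + y.
T(2,2) = 2^1 + 2^2 + 2^3 + 2^4 + 2
= 2 + 4 + 8 + 16 + 2
= 32.

32


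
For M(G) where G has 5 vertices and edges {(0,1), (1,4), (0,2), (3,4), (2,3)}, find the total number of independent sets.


An independent set in a graphic matroid is an acyclic edge subset.
G has 5 vertices and 5 edges.
Enumerate all 2^5 = 32 subsets, checking for acyclicity.
Total independent sets = 31.

31


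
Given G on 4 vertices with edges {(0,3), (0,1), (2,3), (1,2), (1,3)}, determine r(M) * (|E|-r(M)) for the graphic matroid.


r(M) = |V| - c = 4 - 1 = 3.
nullity = |E| - r(M) = 5 - 3 = 2.
Product = 3 * 2 = 6.

6


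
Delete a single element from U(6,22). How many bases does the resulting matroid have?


Deleting e from U(6,22) gives U(6,21) since n > r.
Bases of U(6,21) = C(21,6) = 21! / (6! * 15!) = 54264.

54264


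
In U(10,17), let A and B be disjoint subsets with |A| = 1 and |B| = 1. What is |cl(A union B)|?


|A union B| = 1 + 1 = 2 (disjoint).
In U(10,17), cl(S) = S if |S| < 10, else cl(S) = E.
Since 2 < 10, cl(A union B) = A union B.
|cl(A union B)| = 2.

2


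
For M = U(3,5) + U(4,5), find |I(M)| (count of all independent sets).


For a direct sum, |I(M1+M2)| = |I(M1)| * |I(M2)|.
|I(U(3,5))| = sum C(5,k) for k=0..3 = 26.
|I(U(4,5))| = sum C(5,k) for k=0..4 = 31.
Total = 26 * 31 = 806.

806


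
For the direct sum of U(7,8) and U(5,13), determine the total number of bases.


Bases of a direct sum M1 + M2: |B| = |B(M1)| * |B(M2)|.
|B(U(7,8))| = C(8,7) = 8.
|B(U(5,13))| = C(13,5) = 1287.
Total bases = 8 * 1287 = 10296.

10296


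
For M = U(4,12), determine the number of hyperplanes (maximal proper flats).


Hyperplanes of U(4,12) are flats of rank 3.
In a uniform matroid, these are exactly the (3)-element subsets.
Count = (12 choose 3) = 220.

220


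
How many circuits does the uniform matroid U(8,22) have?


In U(8,22), circuits are the (9)-element subsets.
Any set of 9 elements is dependent, and removing any one element gives
an independent set of size 8, so it is a minimal dependent set.
Number of circuits = C(22,9) = 497420.

497420


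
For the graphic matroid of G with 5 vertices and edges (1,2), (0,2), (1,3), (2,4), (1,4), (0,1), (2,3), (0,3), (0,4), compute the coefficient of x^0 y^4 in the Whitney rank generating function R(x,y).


R(x,y) = sum over A in 2^E of x^(r(E)-r(A)) * y^(|A|-r(A)).
G has 5 vertices, 9 edges. r(E) = 4.
Enumerate all 2^9 = 512 subsets.
Count subsets with r(E)-r(A)=0 and |A|-r(A)=4: 9.

9


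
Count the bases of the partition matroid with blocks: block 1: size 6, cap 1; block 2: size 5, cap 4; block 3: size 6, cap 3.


A basis picks exactly ci elements from block i.
Number of bases = product of C(|Si|, ci).
= C(6,1) * C(5,4) * C(6,3)
= 6 * 5 * 20
= 600.

600


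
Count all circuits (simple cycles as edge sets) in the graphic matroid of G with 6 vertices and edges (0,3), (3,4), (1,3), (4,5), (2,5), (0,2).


A circuit in a graphic matroid = edge set of a simple cycle.
G has 6 vertices and 6 edges.
Enumerating all minimal edge subsets forming cycles...
Total circuits found: 1.

1


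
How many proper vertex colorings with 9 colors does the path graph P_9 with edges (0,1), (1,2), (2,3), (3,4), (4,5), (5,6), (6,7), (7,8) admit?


P(P_9, k) = k * (k-1)^(8).
P(9) = 9 * 8^8 = 9 * 16777216 = 150994944.

150994944


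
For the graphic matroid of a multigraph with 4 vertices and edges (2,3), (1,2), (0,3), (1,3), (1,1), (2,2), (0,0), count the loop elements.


In a graphic matroid, a loop is a self-loop edge (u,u) with rank 0.
Examining all 7 edges for self-loops...
Self-loops found: (1,1), (2,2), (0,0)
Number of loops = 3.

3


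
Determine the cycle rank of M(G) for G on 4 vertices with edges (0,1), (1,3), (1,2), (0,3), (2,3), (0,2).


Cycle rank (nullity) = |E| - r(M) = |E| - (|V| - c).
|E| = 6, |V| = 4, c = 1.
Nullity = 6 - (4 - 1) = 6 - 3 = 3.

3


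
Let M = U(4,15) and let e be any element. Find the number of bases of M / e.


Contracting e from U(4,15) gives U(3,14).
Bases of U(3,14) = C(14,3) = 14! / (3! * 11!) = 364.

364


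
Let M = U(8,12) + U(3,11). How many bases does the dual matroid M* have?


(M1+M2)* = M1* + M2*.
M1* = U(4,12), bases: C(12,4) = 495.
M2* = U(8,11), bases: C(11,8) = 165.
|B(M*)| = 495 * 165 = 81675.

81675


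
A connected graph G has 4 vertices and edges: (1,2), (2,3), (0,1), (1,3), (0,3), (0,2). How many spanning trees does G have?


By Kirchhoff's matrix tree theorem, the number of spanning trees equals
the determinant of any cofactor of the Laplacian matrix L.
G has 4 vertices and 6 edges.
Computing the (3 x 3) cofactor determinant gives 16.

16


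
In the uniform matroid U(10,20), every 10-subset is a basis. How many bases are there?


Bases of U(10,20) are all 10-element subsets of the 20-element ground set.
Number of bases = C(20,10).
C(20,10) = 184756.

184756


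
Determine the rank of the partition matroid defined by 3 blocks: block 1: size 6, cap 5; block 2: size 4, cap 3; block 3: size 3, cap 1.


Rank of a partition matroid = sum of min(|Si|, ci) for each block.
= min(6,5) + min(4,3) + min(3,1)
= 5 + 3 + 1
= 9.

9


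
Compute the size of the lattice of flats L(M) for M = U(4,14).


Flats of U(4,14): every subset of size < 4 is a flat, plus E itself.
Count = (14 choose 0) + (14 choose 1) + (14 choose 2) + (14 choose 3) + 1
     = 1 + 14 + 91 + 364 + 1
     = 471.

471


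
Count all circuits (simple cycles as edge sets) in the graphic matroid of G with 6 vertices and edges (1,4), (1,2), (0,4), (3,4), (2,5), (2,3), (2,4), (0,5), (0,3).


A circuit in a graphic matroid = edge set of a simple cycle.
G has 6 vertices and 9 edges.
Enumerating all minimal edge subsets forming cycles...
Total circuits found: 12.

12


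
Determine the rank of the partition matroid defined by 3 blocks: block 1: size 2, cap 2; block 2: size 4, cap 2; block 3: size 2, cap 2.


Rank of a partition matroid = sum of min(|Si|, ci) for each block.
= min(2,2) + min(4,2) + min(2,2)
= 2 + 2 + 2
= 6.

6


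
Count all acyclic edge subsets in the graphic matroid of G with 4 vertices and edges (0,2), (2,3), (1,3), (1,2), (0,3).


An independent set in a graphic matroid is an acyclic edge subset.
G has 4 vertices and 5 edges.
Enumerate all 2^5 = 32 subsets, checking for acyclicity.
Total independent sets = 24.

24


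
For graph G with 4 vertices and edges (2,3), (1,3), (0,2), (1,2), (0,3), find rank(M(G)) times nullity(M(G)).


r(M) = |V| - c = 4 - 1 = 3.
nullity = |E| - r(M) = 5 - 3 = 2.
Product = 3 * 2 = 6.

6


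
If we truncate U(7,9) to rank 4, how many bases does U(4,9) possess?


Truncating U(7,9) to rank 4 gives U(4,9).
Bases of U(4,9) are all 4-element subsets of 9 elements.
Number of bases = (9 choose 4) = 126.

126


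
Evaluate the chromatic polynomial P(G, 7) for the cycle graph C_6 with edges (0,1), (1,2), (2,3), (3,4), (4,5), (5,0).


P(C_6, k) = (k-1)^6 + (-1)^6*(k-1).
P(7) = (6)^6 + 6
= 46656 + 6 = 46662.

46662


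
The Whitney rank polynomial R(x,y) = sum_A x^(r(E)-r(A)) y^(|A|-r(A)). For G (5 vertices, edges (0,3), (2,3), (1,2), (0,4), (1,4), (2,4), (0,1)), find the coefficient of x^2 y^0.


R(x,y) = sum over A in 2^E of x^(r(E)-r(A)) * y^(|A|-r(A)).
G has 5 vertices, 7 edges. r(E) = 4.
Enumerate all 2^7 = 128 subsets.
Count subsets with r(E)-r(A)=2 and |A|-r(A)=0: 21.

21


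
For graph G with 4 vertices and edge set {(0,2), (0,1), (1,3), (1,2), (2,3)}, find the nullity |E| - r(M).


Cycle rank (nullity) = |E| - r(M) = |E| - (|V| - c).
|E| = 5, |V| = 4, c = 1.
Nullity = 5 - (4 - 1) = 5 - 3 = 2.

2


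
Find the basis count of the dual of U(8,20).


The dual of U(r,n) is U(n-r, n) = U(12,20).
Bases of U(12,20) are all (12)-element subsets.
|B(M*)| = C(20,12) = 125970.

125970


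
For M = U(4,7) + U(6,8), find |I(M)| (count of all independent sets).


For a direct sum, |I(M1+M2)| = |I(M1)| * |I(M2)|.
|I(U(4,7))| = sum C(7,k) for k=0..4 = 99.
|I(U(6,8))| = sum C(8,k) for k=0..6 = 247.
Total = 99 * 247 = 24453.

24453


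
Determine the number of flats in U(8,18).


Flats of U(8,18): every subset of size < 8 is a flat, plus E itself.
Count = (18 choose 0) + (18 choose 1) + (18 choose 2) + (18 choose 3) + (18 choose 4) + (18 choose 5) + (18 choose 6) + (18 choose 7) + 1
     = 1 + 18 + 153 + 816 + 3060 + 8568 + 18564 + 31824 + 1
     = 63005.

63005


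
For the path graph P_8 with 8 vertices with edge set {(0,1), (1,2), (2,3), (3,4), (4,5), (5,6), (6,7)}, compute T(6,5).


A path on 8 vertices is a tree with 7 edges.
T(x,y) = x^(7) for any tree.
T(6,5) = 6^7 = 279936.

279936


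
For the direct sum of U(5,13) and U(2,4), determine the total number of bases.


Bases of a direct sum M1 + M2: |B| = |B(M1)| * |B(M2)|.
|B(U(5,13))| = C(13,5) = 1287.
|B(U(2,4))| = C(4,2) = 6.
Total bases = 1287 * 6 = 7722.

7722


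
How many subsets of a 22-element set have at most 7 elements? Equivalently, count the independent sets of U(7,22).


Independent sets of U(7,22) are all subsets of size <= 7.
Count = C(22,0) + C(22,1) + C(22,2) + C(22,3) + C(22,4) + C(22,5) + C(22,6) + C(22,7)
     = 1 + 22 + 231 + 1540 + 7315 + 26334 + 74613 + 170544
     = 280600.

280600


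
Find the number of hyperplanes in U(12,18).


Hyperplanes of U(12,18) are flats of rank 11.
In a uniform matroid, these are exactly the (11)-element subsets.
Count = C(18,11) = 31824.

31824


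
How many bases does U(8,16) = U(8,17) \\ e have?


Deleting e from U(8,17) gives U(8,16) since n > r.
Bases of U(8,16) = C(16,8) = 16! / (8! * 8!) = 12870.

12870


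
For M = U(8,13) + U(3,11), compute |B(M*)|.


(M1+M2)* = M1* + M2*.
M1* = U(5,13), bases: C(13,5) = 1287.
M2* = U(8,11), bases: C(11,8) = 165.
|B(M*)| = 1287 * 165 = 212355.

212355


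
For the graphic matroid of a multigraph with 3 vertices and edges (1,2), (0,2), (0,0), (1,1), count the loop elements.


In a graphic matroid, a loop is a self-loop edge (u,u) with rank 0.
Examining all 4 edges for self-loops...
Self-loops found: (0,0), (1,1)
Number of loops = 2.

2


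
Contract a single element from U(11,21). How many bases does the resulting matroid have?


Contracting e from U(11,21) gives U(10,20).
Bases of U(10,20) = (20 choose 10) = 184756.

184756


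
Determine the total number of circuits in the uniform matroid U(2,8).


In U(2,8), circuits are the (3)-element subsets.
Any set of 3 elements is dependent, and removing any one element gives
an independent set of size 2, so it is a minimal dependent set.
Number of circuits = C(8,3) = 8! / (3! * 5!) = 56.

56


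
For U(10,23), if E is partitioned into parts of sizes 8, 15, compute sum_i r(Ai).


r(Ai) = min(|Ai|, 10) for each part.
Sum = min(8,10) + min(15,10)
    = 8 + 10
    = 18.

18


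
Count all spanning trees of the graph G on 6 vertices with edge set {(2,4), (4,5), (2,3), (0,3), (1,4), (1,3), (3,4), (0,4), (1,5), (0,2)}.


By Kirchhoff's matrix tree theorem, the number of spanning trees equals
the determinant of any cofactor of the Laplacian matrix L.
G has 6 vertices and 10 edges.
Computing the (5 x 5) cofactor determinant gives 104.

104


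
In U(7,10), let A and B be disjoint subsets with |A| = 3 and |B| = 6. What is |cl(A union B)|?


|A union B| = 3 + 6 = 9 (disjoint).
In U(7,10), cl(S) = S if |S| < 7, else cl(S) = E.
Since 9 >= 7, cl(A union B) = E.
|cl(A union B)| = 10.

10


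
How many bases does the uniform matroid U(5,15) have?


Bases of U(5,15) are all 5-element subsets of the 15-element ground set.
Number of bases = C(15,5).
C(15,5) = 3003.

3003


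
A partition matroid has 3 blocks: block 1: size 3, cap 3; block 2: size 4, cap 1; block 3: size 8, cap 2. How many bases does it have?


A basis picks exactly ci elements from block i.
Number of bases = product of C(|Si|, ci).
= C(3,3) * C(4,1) * C(8,2)
= 1 * 4 * 28
= 112.

112


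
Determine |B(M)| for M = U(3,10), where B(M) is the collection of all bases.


Bases of U(3,10) are all 3-element subsets of the 10-element ground set.
Number of bases = C(10,3).
(10 choose 3) = 120.

120


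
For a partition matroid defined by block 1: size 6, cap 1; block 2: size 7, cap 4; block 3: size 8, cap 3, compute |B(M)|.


A basis picks exactly ci elements from block i.
Number of bases = product of C(|Si|, ci).
= C(6,1) * C(7,4) * C(8,3)
= 6 * 35 * 56
= 11760.

11760


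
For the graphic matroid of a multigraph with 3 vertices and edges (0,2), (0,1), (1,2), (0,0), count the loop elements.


In a graphic matroid, a loop is a self-loop edge (u,u) with rank 0.
Examining all 4 edges for self-loops...
Self-loops found: (0,0)
Number of loops = 1.

1


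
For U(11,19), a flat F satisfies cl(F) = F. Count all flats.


Flats of U(11,19): every subset of size < 11 is a flat, plus E itself.
Count = C(19,0) + C(19,1) + C(19,2) + C(19,3) + C(19,4) + C(19,5) + C(19,6) + C(19,7) + C(19,8) + C(19,9) + C(19,10) + 1
     = 1 + 19 + 171 + 969 + 3876 + 11628 + 27132 + 50388 + 75582 + 92378 + 92378 + 1
     = 354523.

354523


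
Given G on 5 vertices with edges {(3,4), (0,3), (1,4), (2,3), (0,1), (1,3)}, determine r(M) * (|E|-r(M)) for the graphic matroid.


r(M) = |V| - c = 5 - 1 = 4.
nullity = |E| - r(M) = 6 - 4 = 2.
Product = 4 * 2 = 8.

8


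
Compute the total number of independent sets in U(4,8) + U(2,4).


For a direct sum, |I(M1+M2)| = |I(M1)| * |I(M2)|.
|I(U(4,8))| = sum C(8,k) for k=0..4 = 163.
|I(U(2,4))| = sum C(4,k) for k=0..2 = 11.
Total = 163 * 11 = 1793.

1793


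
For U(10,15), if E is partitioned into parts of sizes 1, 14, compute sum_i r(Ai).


r(Ai) = min(|Ai|, 10) for each part.
Sum = min(1,10) + min(14,10)
    = 1 + 10
    = 11.

11


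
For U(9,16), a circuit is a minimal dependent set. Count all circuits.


In U(9,16), circuits are the (10)-element subsets.
Any set of 10 elements is dependent, and removing any one element gives
an independent set of size 9, so it is a minimal dependent set.
Number of circuits = C(16,10) = 8008.

8008


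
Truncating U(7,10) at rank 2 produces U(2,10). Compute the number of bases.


Truncating U(7,10) to rank 2 gives U(2,10).
Bases of U(2,10) are all 2-element subsets of 10 elements.
Number of bases = (10 choose 2) = 45.

45


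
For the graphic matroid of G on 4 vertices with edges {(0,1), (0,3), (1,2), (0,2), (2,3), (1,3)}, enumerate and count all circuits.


A circuit in a graphic matroid = edge set of a simple cycle.
G has 4 vertices and 6 edges.
Enumerating all minimal edge subsets forming cycles...
Total circuits found: 7.

7


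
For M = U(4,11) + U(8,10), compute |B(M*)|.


(M1+M2)* = M1* + M2*.
M1* = U(7,11), bases: C(11,7) = 330.
M2* = U(2,10), bases: C(10,2) = 45.
|B(M*)| = 330 * 45 = 14850.

14850


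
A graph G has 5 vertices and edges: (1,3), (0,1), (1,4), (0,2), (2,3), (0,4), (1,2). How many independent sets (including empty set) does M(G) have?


An independent set in a graphic matroid is an acyclic edge subset.
G has 5 vertices and 7 edges.
Enumerate all 2^7 = 128 subsets, checking for acyclicity.
Total independent sets = 82.

82


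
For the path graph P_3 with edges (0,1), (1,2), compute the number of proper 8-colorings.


P(P_3, k) = k * (k-1)^(2).
P(8) = 8 * 7^2 = 8 * 49 = 392.

392


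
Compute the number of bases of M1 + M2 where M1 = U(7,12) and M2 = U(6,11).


Bases of a direct sum M1 + M2: |B| = |B(M1)| * |B(M2)|.
|B(U(7,12))| = C(12,7) = 792.
|B(U(6,11))| = C(11,6) = 462.
Total bases = 792 * 462 = 365904.

365904


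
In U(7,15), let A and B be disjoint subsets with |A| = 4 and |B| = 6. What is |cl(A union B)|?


|A union B| = 4 + 6 = 10 (disjoint).
In U(7,15), cl(S) = S if |S| < 7, else cl(S) = E.
Since 10 >= 7, cl(A union B) = E.
|cl(A union B)| = 15.

15


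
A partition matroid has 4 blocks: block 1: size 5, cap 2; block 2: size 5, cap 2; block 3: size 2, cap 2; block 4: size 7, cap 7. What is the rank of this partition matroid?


Rank of a partition matroid = sum of min(|Si|, ci) for each block.
= min(5,2) + min(5,2) + min(2,2) + min(7,7)
= 2 + 2 + 2 + 7
= 13.

13


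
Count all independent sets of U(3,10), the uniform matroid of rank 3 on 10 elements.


Independent sets of U(3,10) are all subsets of size <= 3.
Count = C(10,0) + C(10,1) + C(10,2) + C(10,3)
     = 1 + 10 + 45 + 120
     = 176.

176


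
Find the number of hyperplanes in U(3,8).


Hyperplanes of U(3,8) are flats of rank 2.
In a uniform matroid, these are exactly the (2)-element subsets.
Count = C(8,2) = (8 * 7) / (1 * 2) = 28.

28


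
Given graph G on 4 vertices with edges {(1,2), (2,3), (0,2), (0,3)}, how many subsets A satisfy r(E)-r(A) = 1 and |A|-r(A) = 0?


R(x,y) = sum over A in 2^E of x^(r(E)-r(A)) * y^(|A|-r(A)).
G has 4 vertices, 4 edges. r(E) = 3.
Enumerate all 2^4 = 16 subsets.
Count subsets with r(E)-r(A)=1 and |A|-r(A)=0: 6.

6


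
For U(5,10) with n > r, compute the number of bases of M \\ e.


Deleting e from U(5,10) gives U(5,9) since n > r.
Bases of U(5,9) = (9 choose 5) = 126.

126


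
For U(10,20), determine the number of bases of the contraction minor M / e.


Contracting e from U(10,20) gives U(9,19).
Bases of U(9,19) = C(19,9) = 19! / (9! * 10!) = 92378.

92378


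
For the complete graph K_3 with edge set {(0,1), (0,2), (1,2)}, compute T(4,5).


T(K_3; x,y) = x^2 + x + y.
T(4,5) = 16 + 4 + 5 = 25.

25


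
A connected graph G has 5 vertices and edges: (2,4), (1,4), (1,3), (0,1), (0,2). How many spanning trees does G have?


By Kirchhoff's matrix tree theorem, the number of spanning trees equals
the determinant of any cofactor of the Laplacian matrix L.
G has 5 vertices and 5 edges.
Computing the (4 x 4) cofactor determinant gives 4.

4


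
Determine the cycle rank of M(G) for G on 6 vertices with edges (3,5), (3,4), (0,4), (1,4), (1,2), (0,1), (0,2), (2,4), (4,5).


Cycle rank (nullity) = |E| - r(M) = |E| - (|V| - c).
|E| = 9, |V| = 6, c = 1.
Nullity = 9 - (6 - 1) = 9 - 5 = 4.

4


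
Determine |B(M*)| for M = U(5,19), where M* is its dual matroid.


The dual of U(r,n) is U(n-r, n) = U(14,19).
Bases of U(14,19) are all (14)-element subsets.
|B(M*)| = C(19,14) = 19! / (14! * 5!) = 11628.

11628


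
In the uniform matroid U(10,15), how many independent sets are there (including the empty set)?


Independent sets of U(10,15) are all subsets of size <= 10.
Count = C(15,0) + C(15,1) + C(15,2) + C(15,3) + C(15,4) + C(15,5) + C(15,6) + C(15,7) + C(15,8) + C(15,9) + C(15,10)
     = 1 + 15 + 105 + 455 + 1365 + 3003 + 5005 + 6435 + 6435 + 5005 + 3003
     = 30827.

30827


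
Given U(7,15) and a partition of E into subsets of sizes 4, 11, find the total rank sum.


r(Ai) = min(|Ai|, 7) for each part.
Sum = min(4,7) + min(11,7)
    = 4 + 7
    = 11.

11


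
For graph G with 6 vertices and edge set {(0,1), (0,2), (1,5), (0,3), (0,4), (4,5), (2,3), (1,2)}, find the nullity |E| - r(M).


Cycle rank (nullity) = |E| - r(M) = |E| - (|V| - c).
|E| = 8, |V| = 6, c = 1.
Nullity = 8 - (6 - 1) = 8 - 5 = 3.

3


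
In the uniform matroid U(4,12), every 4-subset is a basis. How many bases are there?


Bases of U(4,12) are all 4-element subsets of the 12-element ground set.
Number of bases = C(12,4).
(12 choose 4) = 495.

495


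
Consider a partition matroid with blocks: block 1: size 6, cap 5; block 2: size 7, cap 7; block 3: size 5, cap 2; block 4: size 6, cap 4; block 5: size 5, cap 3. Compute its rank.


Rank of a partition matroid = sum of min(|Si|, ci) for each block.
= min(6,5) + min(7,7) + min(5,2) + min(6,4) + min(5,3)
= 5 + 7 + 2 + 4 + 3
= 21.

21


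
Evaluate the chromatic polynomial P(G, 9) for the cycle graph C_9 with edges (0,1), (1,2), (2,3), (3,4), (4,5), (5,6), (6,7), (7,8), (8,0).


P(C_9, k) = (k-1)^9 + (-1)^9*(k-1).
P(9) = (8)^9 - 8
= 134217728 - 8 = 134217720.

134217720


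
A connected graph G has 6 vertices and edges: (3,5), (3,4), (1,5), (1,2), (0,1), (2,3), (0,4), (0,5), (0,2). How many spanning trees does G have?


By Kirchhoff's matrix tree theorem, the number of spanning trees equals
the determinant of any cofactor of the Laplacian matrix L.
G has 6 vertices and 9 edges.
Computing the (5 x 5) cofactor determinant gives 69.

69


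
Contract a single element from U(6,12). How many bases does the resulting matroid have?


Contracting e from U(6,12) gives U(5,11).
Bases of U(5,11) = C(11,5) = 462.

462


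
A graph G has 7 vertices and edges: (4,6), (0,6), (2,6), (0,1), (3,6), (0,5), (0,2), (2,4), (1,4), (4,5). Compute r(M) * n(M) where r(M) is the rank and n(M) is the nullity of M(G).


r(M) = |V| - c = 7 - 1 = 6.
nullity = |E| - r(M) = 10 - 6 = 4.
Product = 6 * 4 = 24.

24


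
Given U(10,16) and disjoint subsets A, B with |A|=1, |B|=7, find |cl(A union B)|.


|A union B| = 1 + 7 = 8 (disjoint).
In U(10,16), cl(S) = S if |S| < 10, else cl(S) = E.
Since 8 < 10, cl(A union B) = A union B.
|cl(A union B)| = 8.

8


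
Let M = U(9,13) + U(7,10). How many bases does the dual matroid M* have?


(M1+M2)* = M1* + M2*.
M1* = U(4,13), bases: C(13,4) = 715.
M2* = U(3,10), bases: C(10,3) = 120.
|B(M*)| = 715 * 120 = 85800.

85800


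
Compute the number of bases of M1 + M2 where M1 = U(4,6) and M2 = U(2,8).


Bases of a direct sum M1 + M2: |B| = |B(M1)| * |B(M2)|.
|B(U(4,6))| = C(6,4) = 15.
|B(U(2,8))| = C(8,2) = 28.
Total bases = 15 * 28 = 420.

420


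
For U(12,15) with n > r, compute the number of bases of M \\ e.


Deleting e from U(12,15) gives U(12,14) since n > r.
Bases of U(12,14) = (14 choose 12) = 91.

91


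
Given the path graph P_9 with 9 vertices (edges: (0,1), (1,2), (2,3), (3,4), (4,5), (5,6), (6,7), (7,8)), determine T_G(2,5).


A path on 9 vertices is a tree with 8 edges.
T(x,y) = x^(8) for any tree.
T(2,5) = 2^8 = 256.

256


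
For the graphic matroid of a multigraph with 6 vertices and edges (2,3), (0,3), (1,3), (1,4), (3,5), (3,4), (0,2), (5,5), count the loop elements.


In a graphic matroid, a loop is a self-loop edge (u,u) with rank 0.
Examining all 8 edges for self-loops...
Self-loops found: (5,5)
Number of loops = 1.

1


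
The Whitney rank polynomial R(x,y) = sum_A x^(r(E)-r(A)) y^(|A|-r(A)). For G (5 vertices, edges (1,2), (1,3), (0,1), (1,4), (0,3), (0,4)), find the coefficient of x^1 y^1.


R(x,y) = sum over A in 2^E of x^(r(E)-r(A)) * y^(|A|-r(A)).
G has 5 vertices, 6 edges. r(E) = 4.
Enumerate all 2^6 = 64 subsets.
Count subsets with r(E)-r(A)=1 and |A|-r(A)=1: 7.

7


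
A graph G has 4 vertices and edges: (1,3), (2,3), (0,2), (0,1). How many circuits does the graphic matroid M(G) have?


A circuit in a graphic matroid = edge set of a simple cycle.
G has 4 vertices and 4 edges.
Enumerating all minimal edge subsets forming cycles...
Total circuits found: 1.

1


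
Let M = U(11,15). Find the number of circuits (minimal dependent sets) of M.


In U(11,15), circuits are the (12)-element subsets.
Any set of 12 elements is dependent, and removing any one element gives
an independent set of size 11, so it is a minimal dependent set.
Number of circuits = C(15,12) = 455.

455


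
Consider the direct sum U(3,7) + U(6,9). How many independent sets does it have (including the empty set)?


For a direct sum, |I(M1+M2)| = |I(M1)| * |I(M2)|.
|I(U(3,7))| = sum C(7,k) for k=0..3 = 64.
|I(U(6,9))| = sum C(9,k) for k=0..6 = 466.
Total = 64 * 466 = 29824.

29824


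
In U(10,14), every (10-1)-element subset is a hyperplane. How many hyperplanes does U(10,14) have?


Hyperplanes of U(10,14) are flats of rank 9.
In a uniform matroid, these are exactly the (9)-element subsets.
Count = C(14,9) = 14! / (9! * 5!) = 2002.

2002


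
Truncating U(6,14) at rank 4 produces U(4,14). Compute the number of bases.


Truncating U(6,14) to rank 4 gives U(4,14).
Bases of U(4,14) are all 4-element subsets of 14 elements.
Number of bases = C(14,4) = 14! / (4! * 10!) = 1001.

1001


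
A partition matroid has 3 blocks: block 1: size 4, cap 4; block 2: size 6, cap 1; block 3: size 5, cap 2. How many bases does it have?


A basis picks exactly ci elements from block i.
Number of bases = product of C(|Si|, ci).
= C(4,4) * C(6,1) * C(5,2)
= 1 * 6 * 10
= 60.

60


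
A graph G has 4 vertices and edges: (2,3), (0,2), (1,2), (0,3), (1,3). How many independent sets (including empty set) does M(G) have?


An independent set in a graphic matroid is an acyclic edge subset.
G has 4 vertices and 5 edges.
Enumerate all 2^5 = 32 subsets, checking for acyclicity.
Total independent sets = 24.

24


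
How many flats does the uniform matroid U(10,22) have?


Flats of U(10,22): every subset of size < 10 is a flat, plus E itself.
Count = (22 choose 0) + (22 choose 1) + (22 choose 2) + (22 choose 3) + (22 choose 4) + (22 choose 5) + (22 choose 6) + (22 choose 7) + (22 choose 8) + (22 choose 9) + 1
     = 1 + 22 + 231 + 1540 + 7315 + 26334 + 74613 + 170544 + 319770 + 497420 + 1
     = 1097791.

1097791


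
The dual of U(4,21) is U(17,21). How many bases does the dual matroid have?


The dual of U(r,n) is U(n-r, n) = U(17,21).
Bases of U(17,21) are all (17)-element subsets.
|B(M*)| = C(21,17) = 5985.

5985


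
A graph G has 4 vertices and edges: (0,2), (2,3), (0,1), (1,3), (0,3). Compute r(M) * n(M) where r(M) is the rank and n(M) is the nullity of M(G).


r(M) = |V| - c = 4 - 1 = 3.
nullity = |E| - r(M) = 5 - 3 = 2.
Product = 3 * 2 = 6.

6


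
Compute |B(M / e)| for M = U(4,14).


Contracting e from U(4,14) gives U(3,13).
Bases of U(3,13) = C(13,3) = 13! / (3! * 10!) = 286.

286


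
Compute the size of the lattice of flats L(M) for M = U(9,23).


Flats of U(9,23): every subset of size < 9 is a flat, plus E itself.
Count = C(23,0) + C(23,1) + C(23,2) + C(23,3) + C(23,4) + C(23,5) + C(23,6) + C(23,7) + C(23,8) + 1
     = 1 + 23 + 253 + 1771 + 8855 + 33649 + 100947 + 245157 + 490314 + 1
     = 880971.

880971


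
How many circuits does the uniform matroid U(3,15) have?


In U(3,15), circuits are the (4)-element subsets.
Any set of 4 elements is dependent, and removing any one element gives
an independent set of size 3, so it is a minimal dependent set.
Number of circuits = C(15,4) = (15 * 14 * 13 * 12) / (1 * 2 * 3 * 4) = 1365.

1365


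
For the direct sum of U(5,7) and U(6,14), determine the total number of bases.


Bases of a direct sum M1 + M2: |B| = |B(M1)| * |B(M2)|.
|B(U(5,7))| = C(7,5) = 21.
|B(U(6,14))| = C(14,6) = 3003.
Total bases = 21 * 3003 = 63063.

63063


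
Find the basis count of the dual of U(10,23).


The dual of U(r,n) is U(n-r, n) = U(13,23).
Bases of U(13,23) are all (13)-element subsets.
|B(M*)| = C(23,13) = 1144066.

1144066


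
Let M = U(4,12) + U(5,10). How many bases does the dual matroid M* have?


(M1+M2)* = M1* + M2*.
M1* = U(8,12), bases: C(12,8) = 495.
M2* = U(5,10), bases: C(10,5) = 252.
|B(M*)| = 495 * 252 = 124740.

124740


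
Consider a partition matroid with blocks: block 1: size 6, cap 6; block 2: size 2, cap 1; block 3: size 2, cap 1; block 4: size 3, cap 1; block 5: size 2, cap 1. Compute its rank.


Rank of a partition matroid = sum of min(|Si|, ci) for each block.
= min(6,6) + min(2,1) + min(2,1) + min(3,1) + min(2,1)
= 6 + 1 + 1 + 1 + 1
= 10.

10


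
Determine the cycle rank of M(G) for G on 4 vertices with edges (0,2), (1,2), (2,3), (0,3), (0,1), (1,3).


Cycle rank (nullity) = |E| - r(M) = |E| - (|V| - c).
|E| = 6, |V| = 4, c = 1.
Nullity = 6 - (4 - 1) = 6 - 3 = 3.

3


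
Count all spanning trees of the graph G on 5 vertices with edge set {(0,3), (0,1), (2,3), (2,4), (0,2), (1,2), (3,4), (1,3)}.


By Kirchhoff's matrix tree theorem, the number of spanning trees equals
the determinant of any cofactor of the Laplacian matrix L.
G has 5 vertices and 8 edges.
Computing the (4 x 4) cofactor determinant gives 40.

40


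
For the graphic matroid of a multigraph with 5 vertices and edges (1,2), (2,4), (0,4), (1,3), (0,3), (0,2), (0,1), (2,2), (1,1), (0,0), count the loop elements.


In a graphic matroid, a loop is a self-loop edge (u,u) with rank 0.
Examining all 10 edges for self-loops...
Self-loops found: (2,2), (1,1), (0,0)
Number of loops = 3.

3


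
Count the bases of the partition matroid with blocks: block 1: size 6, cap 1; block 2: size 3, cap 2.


A basis picks exactly ci elements from block i.
Number of bases = product of C(|Si|, ci).
= C(6,1) * C(3,2)
= 6 * 3
= 18.

18


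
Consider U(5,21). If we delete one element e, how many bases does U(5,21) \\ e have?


Deleting e from U(5,21) gives U(5,20) since n > r.
Bases of U(5,20) = C(20,5) = 20! / (5! * 15!) = 15504.

15504


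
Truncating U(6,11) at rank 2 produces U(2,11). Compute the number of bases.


Truncating U(6,11) to rank 2 gives U(2,11).
Bases of U(2,11) are all 2-element subsets of 11 elements.
Number of bases = (11 choose 2) = 55.

55


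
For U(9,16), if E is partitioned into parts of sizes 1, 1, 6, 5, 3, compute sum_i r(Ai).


r(Ai) = min(|Ai|, 9) for each part.
Sum = min(1,9) + min(1,9) + min(6,9) + min(5,9) + min(3,9)
    = 1 + 1 + 6 + 5 + 3
    = 16.

16


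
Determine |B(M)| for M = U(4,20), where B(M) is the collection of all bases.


Bases of U(4,20) are all 4-element subsets of the 20-element ground set.
Number of bases = C(20,4).
C(20,4) = 20! / (4! * 16!) = 4845.

4845


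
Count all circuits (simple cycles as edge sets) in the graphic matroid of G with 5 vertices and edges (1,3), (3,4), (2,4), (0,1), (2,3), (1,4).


A circuit in a graphic matroid = edge set of a simple cycle.
G has 5 vertices and 6 edges.
Enumerating all minimal edge subsets forming cycles...
Total circuits found: 3.

3


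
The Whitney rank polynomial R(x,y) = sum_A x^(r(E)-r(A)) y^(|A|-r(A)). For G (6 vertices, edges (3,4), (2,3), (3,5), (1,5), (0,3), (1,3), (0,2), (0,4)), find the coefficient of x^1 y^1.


R(x,y) = sum over A in 2^E of x^(r(E)-r(A)) * y^(|A|-r(A)).
G has 6 vertices, 8 edges. r(E) = 5.
Enumerate all 2^8 = 256 subsets.
Count subsets with r(E)-r(A)=1 and |A|-r(A)=1: 31.

31


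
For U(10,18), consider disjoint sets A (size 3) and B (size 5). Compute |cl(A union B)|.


|A union B| = 3 + 5 = 8 (disjoint).
In U(10,18), cl(S) = S if |S| < 10, else cl(S) = E.
Since 8 < 10, cl(A union B) = A union B.
|cl(A union B)| = 8.

8


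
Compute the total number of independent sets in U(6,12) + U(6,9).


For a direct sum, |I(M1+M2)| = |I(M1)| * |I(M2)|.
|I(U(6,12))| = sum C(12,k) for k=0..6 = 2510.
|I(U(6,9))| = sum C(9,k) for k=0..6 = 466.
Total = 2510 * 466 = 1169660.

1169660


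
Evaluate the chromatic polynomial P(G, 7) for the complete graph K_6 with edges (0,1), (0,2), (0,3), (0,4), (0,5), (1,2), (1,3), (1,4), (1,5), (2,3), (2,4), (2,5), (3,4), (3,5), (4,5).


P(K_6, k) = k(k-1)(k-2)...(k-5).
P(7) = (7) * (6) * (5) * (4) * (3) * (2) = 5040.

5040
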